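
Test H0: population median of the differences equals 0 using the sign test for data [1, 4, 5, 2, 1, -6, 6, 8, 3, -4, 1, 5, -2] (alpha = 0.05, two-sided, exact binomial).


Step 1: Discard zero differences. Original n = 13; n_eff = number of nonzero differences = 13.
Nonzero differences (with sign): +1, +4, +5, +2, +1, -6, +6, +8, +3, -4, +1, +5, -2
Step 2: Count signs: positive = 10, negative = 3.
Step 3: Under H0: P(positive) = 0.5, so the number of positives S ~ Bin(13, 0.5).
Step 4: Two-sided exact p-value = sum of Bin(13,0.5) probabilities at or below the observed probability = 0.092285.
Step 5: alpha = 0.05. fail to reject H0.

n_eff = 13, pos = 10, neg = 3, p = 0.092285, fail to reject H0.


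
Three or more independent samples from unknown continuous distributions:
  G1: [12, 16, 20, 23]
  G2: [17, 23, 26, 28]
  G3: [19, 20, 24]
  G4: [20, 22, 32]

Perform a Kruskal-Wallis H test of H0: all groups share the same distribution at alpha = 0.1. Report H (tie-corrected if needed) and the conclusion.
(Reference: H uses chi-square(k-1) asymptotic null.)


Step 1: Combine all N = 14 observations and assign midranks.
sorted (value, group, rank): (12,G1,1), (16,G1,2), (17,G2,3), (19,G3,4), (20,G1,6), (20,G3,6), (20,G4,6), (22,G4,8), (23,G1,9.5), (23,G2,9.5), (24,G3,11), (26,G2,12), (28,G2,13), (32,G4,14)
Step 2: Sum ranks within each group.
R_1 = 18.5 (n_1 = 4)
R_2 = 37.5 (n_2 = 4)
R_3 = 21 (n_3 = 3)
R_4 = 28 (n_4 = 3)
Step 3: H = 12/(N(N+1)) * sum(R_i^2/n_i) - 3(N+1)
     = 12/(14*15) * (18.5^2/4 + 37.5^2/4 + 21^2/3 + 28^2/3) - 3*15
     = 0.057143 * 845.458 - 45
     = 3.311905.
Step 4: Ties present; correction factor C = 1 - 30/(14^3 - 14) = 0.989011. Corrected H = 3.311905 / 0.989011 = 3.348704.
Step 5: Under H0, H ~ chi^2(3); p-value = 0.340921.
Step 6: alpha = 0.1. fail to reject H0.

H = 3.3487, df = 3, p = 0.340921, fail to reject H0.


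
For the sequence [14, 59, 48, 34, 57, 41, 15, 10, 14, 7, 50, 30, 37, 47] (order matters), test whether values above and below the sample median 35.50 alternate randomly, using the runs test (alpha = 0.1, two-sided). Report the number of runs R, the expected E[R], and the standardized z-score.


Step 1: Compute median = 35.50; label A = above, B = below.
Labels in order: BAABAABBBBABAA  (n_A = 7, n_B = 7)
Step 2: Count runs R = 8.
Step 3: Under H0 (random ordering), E[R] = 2*n_A*n_B/(n_A+n_B) + 1 = 2*7*7/14 + 1 = 8.0000.
        Var[R] = 2*n_A*n_B*(2*n_A*n_B - n_A - n_B) / ((n_A+n_B)^2 * (n_A+n_B-1)) = 8232/2548 = 3.2308.
        SD[R] = 1.7974.
Step 4: R = E[R], so z = 0 with no continuity correction.
Step 5: Two-sided p-value via normal approximation = 2*(1 - Phi(|z|)) = 1.000000.
Step 6: alpha = 0.1. fail to reject H0.

R = 8, z = 0.0000, p = 1.000000, fail to reject H0.


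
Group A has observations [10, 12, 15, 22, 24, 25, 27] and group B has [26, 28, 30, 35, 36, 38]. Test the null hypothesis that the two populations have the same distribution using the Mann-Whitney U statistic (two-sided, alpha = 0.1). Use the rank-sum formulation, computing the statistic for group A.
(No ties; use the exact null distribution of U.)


Step 1: Combine and sort all 13 observations; assign midranks.
sorted (value, group): (10,X), (12,X), (15,X), (22,X), (24,X), (25,X), (26,Y), (27,X), (28,Y), (30,Y), (35,Y), (36,Y), (38,Y)
ranks: 10->1, 12->2, 15->3, 22->4, 24->5, 25->6, 26->7, 27->8, 28->9, 30->10, 35->11, 36->12, 38->13
Step 2: Rank sum for X: R1 = 1 + 2 + 3 + 4 + 5 + 6 + 8 = 29.
Step 3: U_X = R1 - n1(n1+1)/2 = 29 - 7*8/2 = 29 - 28 = 1.
       U_Y = n1*n2 - U_X = 42 - 1 = 41.
Step 4: No ties, so the exact null distribution of U (based on enumerating the C(13,7) = 1716 equally likely rank assignments) gives the two-sided p-value.
Step 5: p-value = 0.002331; compare to alpha = 0.1. reject H0.

U_X = 1, p = 0.002331, reject H0 at alpha = 0.1.


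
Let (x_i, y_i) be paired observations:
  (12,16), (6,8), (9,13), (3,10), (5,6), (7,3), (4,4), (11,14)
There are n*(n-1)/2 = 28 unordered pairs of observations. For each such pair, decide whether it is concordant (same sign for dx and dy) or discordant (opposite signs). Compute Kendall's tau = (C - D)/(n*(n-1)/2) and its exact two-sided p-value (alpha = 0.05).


Step 1: Enumerate the 28 unordered pairs (i,j) with i<j and classify each by sign(x_j-x_i) * sign(y_j-y_i).
  (1,2):dx=-6,dy=-8->C; (1,3):dx=-3,dy=-3->C; (1,4):dx=-9,dy=-6->C; (1,5):dx=-7,dy=-10->C
  (1,6):dx=-5,dy=-13->C; (1,7):dx=-8,dy=-12->C; (1,8):dx=-1,dy=-2->C; (2,3):dx=+3,dy=+5->C
  (2,4):dx=-3,dy=+2->D; (2,5):dx=-1,dy=-2->C; (2,6):dx=+1,dy=-5->D; (2,7):dx=-2,dy=-4->C
  (2,8):dx=+5,dy=+6->C; (3,4):dx=-6,dy=-3->C; (3,5):dx=-4,dy=-7->C; (3,6):dx=-2,dy=-10->C
  (3,7):dx=-5,dy=-9->C; (3,8):dx=+2,dy=+1->C; (4,5):dx=+2,dy=-4->D; (4,6):dx=+4,dy=-7->D
  (4,7):dx=+1,dy=-6->D; (4,8):dx=+8,dy=+4->C; (5,6):dx=+2,dy=-3->D; (5,7):dx=-1,dy=-2->C
  (5,8):dx=+6,dy=+8->C; (6,7):dx=-3,dy=+1->D; (6,8):dx=+4,dy=+11->C; (7,8):dx=+7,dy=+10->C
Step 2: C = 21, D = 7, total pairs = 28.
Step 3: tau = (C - D)/(n(n-1)/2) = (21 - 7)/28 = 0.500000.
Step 4: Exact two-sided p-value (enumerate n! = 40320 permutations of y under H0): p = 0.108681.
Step 5: alpha = 0.05. fail to reject H0.

tau_b = 0.5000 (C=21, D=7), p = 0.108681, fail to reject H0.


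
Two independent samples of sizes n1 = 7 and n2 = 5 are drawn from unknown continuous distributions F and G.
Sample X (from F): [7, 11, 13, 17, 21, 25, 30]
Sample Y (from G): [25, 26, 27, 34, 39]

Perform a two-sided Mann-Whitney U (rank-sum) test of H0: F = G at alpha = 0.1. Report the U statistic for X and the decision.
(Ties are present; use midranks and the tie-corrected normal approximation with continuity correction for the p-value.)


Step 1: Combine and sort all 12 observations; assign midranks.
sorted (value, group): (7,X), (11,X), (13,X), (17,X), (21,X), (25,X), (25,Y), (26,Y), (27,Y), (30,X), (34,Y), (39,Y)
ranks: 7->1, 11->2, 13->3, 17->4, 21->5, 25->6.5, 25->6.5, 26->8, 27->9, 30->10, 34->11, 39->12
Step 2: Rank sum for X: R1 = 1 + 2 + 3 + 4 + 5 + 6.5 + 10 = 31.5.
Step 3: U_X = R1 - n1(n1+1)/2 = 31.5 - 7*8/2 = 31.5 - 28 = 3.5.
       U_Y = n1*n2 - U_X = 35 - 3.5 = 31.5.
Step 4: Ties are present, so use the tie-corrected normal approximation (with continuity correction) for the p-value.
Step 5: p-value = 0.028075; compare to alpha = 0.1. reject H0.

U_X = 3.5, p = 0.028075, reject H0 at alpha = 0.1.


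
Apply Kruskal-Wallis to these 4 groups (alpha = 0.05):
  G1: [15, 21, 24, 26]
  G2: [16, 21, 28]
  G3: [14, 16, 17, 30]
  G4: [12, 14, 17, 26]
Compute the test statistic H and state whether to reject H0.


Step 1: Combine all N = 15 observations and assign midranks.
sorted (value, group, rank): (12,G4,1), (14,G3,2.5), (14,G4,2.5), (15,G1,4), (16,G2,5.5), (16,G3,5.5), (17,G3,7.5), (17,G4,7.5), (21,G1,9.5), (21,G2,9.5), (24,G1,11), (26,G1,12.5), (26,G4,12.5), (28,G2,14), (30,G3,15)
Step 2: Sum ranks within each group.
R_1 = 37 (n_1 = 4)
R_2 = 29 (n_2 = 3)
R_3 = 30.5 (n_3 = 4)
R_4 = 23.5 (n_4 = 4)
Step 3: H = 12/(N(N+1)) * sum(R_i^2/n_i) - 3(N+1)
     = 12/(15*16) * (37^2/4 + 29^2/3 + 30.5^2/4 + 23.5^2/4) - 3*16
     = 0.050000 * 993.208 - 48
     = 1.660417.
Step 4: Ties present; correction factor C = 1 - 30/(15^3 - 15) = 0.991071. Corrected H = 1.660417 / 0.991071 = 1.675375.
Step 5: Under H0, H ~ chi^2(3); p-value = 0.642422.
Step 6: alpha = 0.05. fail to reject H0.

H = 1.6754, df = 3, p = 0.642422, fail to reject H0.


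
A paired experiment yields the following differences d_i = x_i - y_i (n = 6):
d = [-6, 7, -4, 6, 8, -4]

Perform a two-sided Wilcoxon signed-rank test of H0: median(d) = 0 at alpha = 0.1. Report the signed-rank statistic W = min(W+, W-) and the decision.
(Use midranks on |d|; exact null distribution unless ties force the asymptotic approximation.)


Step 1: Drop any zero differences (none here) and take |d_i|.
|d| = [6, 7, 4, 6, 8, 4]
Step 2: Midrank |d_i| (ties get averaged ranks).
ranks: |6|->3.5, |7|->5, |4|->1.5, |6|->3.5, |8|->6, |4|->1.5
Step 3: Attach original signs; sum ranks with positive sign and with negative sign.
W+ = 5 + 3.5 + 6 = 14.5
W- = 3.5 + 1.5 + 1.5 = 6.5
(Check: W+ + W- = 21 should equal n(n+1)/2 = 21.)
Step 4: Test statistic W = min(W+, W-) = 6.5.
Step 5: Ties in |d|, so use the tie-corrected normal approximation.
        E[W] = n(n+1)/4 = 6*7/4 = 10.5.
        Tie groups: |d|=4 (t=2), |d|=6 (t=2); sum(t^3 - t) = 12.
        Var[W] = n(n+1)(2n+1)/24 - sum(t^3-t)/48 = 546/24 - 12/48 = 22.5.
        z = (W - E[W]) / sqrt(Var[W]) = (6.5 - 10.5) / 4.7434 = -0.8433.
        Two-sided p = 2*Phi(z) = 0.399075.
Step 6: alpha = 0.1. fail to reject H0.

W+ = 14.5, W- = 6.5, W = min = 6.5, p = 0.399075, fail to reject H0.


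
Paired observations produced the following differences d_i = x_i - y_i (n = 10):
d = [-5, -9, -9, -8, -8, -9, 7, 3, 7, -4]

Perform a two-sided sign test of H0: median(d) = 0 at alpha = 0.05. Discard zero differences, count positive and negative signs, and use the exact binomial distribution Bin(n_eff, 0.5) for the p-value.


Step 1: Discard zero differences. Original n = 10; n_eff = number of nonzero differences = 10.
Nonzero differences (with sign): -5, -9, -9, -8, -8, -9, +7, +3, +7, -4
Step 2: Count signs: positive = 3, negative = 7.
Step 3: Under H0: P(positive) = 0.5, so the number of positives S ~ Bin(10, 0.5).
Step 4: Two-sided exact p-value = sum of Bin(10,0.5) probabilities at or below the observed probability = 0.343750.
Step 5: alpha = 0.05. fail to reject H0.

n_eff = 10, pos = 3, neg = 7, p = 0.343750, fail to reject H0.


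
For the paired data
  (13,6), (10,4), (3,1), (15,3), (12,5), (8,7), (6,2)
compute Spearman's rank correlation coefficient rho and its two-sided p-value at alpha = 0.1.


Step 1: Rank x and y separately (midranks; no ties here).
rank(x): 13->6, 10->4, 3->1, 15->7, 12->5, 8->3, 6->2
rank(y): 6->6, 4->4, 1->1, 3->3, 5->5, 7->7, 2->2
Step 2: d_i = R_x(i) - R_y(i); compute d_i^2.
  (6-6)^2=0, (4-4)^2=0, (1-1)^2=0, (7-3)^2=16, (5-5)^2=0, (3-7)^2=16, (2-2)^2=0
sum(d^2) = 32.
Step 3: rho = 1 - 6*32 / (7*(7^2 - 1)) = 1 - 192/336 = 0.428571.
Step 4: Under H0, t = rho * sqrt((n-2)/(1-rho^2)) = 1.0607 ~ t(5).
Step 5: Two-sided p-value from the t-distribution with 5 df = 0.337368.
Step 6: alpha = 0.1. fail to reject H0.

rho = 0.4286, p = 0.337368, fail to reject H0 at alpha = 0.1.


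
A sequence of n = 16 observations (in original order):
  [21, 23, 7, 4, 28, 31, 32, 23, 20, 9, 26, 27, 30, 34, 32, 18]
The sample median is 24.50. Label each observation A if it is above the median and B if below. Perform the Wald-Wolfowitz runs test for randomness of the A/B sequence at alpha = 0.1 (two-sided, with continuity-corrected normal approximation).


Step 1: Compute median = 24.50; label A = above, B = below.
Labels in order: BBBBAAABBBAAAAAB  (n_A = 8, n_B = 8)
Step 2: Count runs R = 5.
Step 3: Under H0 (random ordering), E[R] = 2*n_A*n_B/(n_A+n_B) + 1 = 2*8*8/16 + 1 = 9.0000.
        Var[R] = 2*n_A*n_B*(2*n_A*n_B - n_A - n_B) / ((n_A+n_B)^2 * (n_A+n_B-1)) = 14336/3840 = 3.7333.
        SD[R] = 1.9322.
Step 4: Continuity-corrected z = (R + 0.5 - E[R]) / SD[R] = (5 + 0.5 - 9.0000) / 1.9322 = -1.8114.
Step 5: Two-sided p-value via normal approximation = 2*(1 - Phi(|z|)) = 0.070076.
Step 6: alpha = 0.1. reject H0.

R = 5, z = -1.8114, p = 0.070076, reject H0.


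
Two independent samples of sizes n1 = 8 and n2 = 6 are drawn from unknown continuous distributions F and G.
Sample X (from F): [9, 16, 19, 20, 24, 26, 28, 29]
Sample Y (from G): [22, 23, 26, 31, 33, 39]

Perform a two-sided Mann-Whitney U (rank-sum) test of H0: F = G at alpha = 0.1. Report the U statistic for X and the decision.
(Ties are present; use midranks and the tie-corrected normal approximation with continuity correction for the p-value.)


Step 1: Combine and sort all 14 observations; assign midranks.
sorted (value, group): (9,X), (16,X), (19,X), (20,X), (22,Y), (23,Y), (24,X), (26,X), (26,Y), (28,X), (29,X), (31,Y), (33,Y), (39,Y)
ranks: 9->1, 16->2, 19->3, 20->4, 22->5, 23->6, 24->7, 26->8.5, 26->8.5, 28->10, 29->11, 31->12, 33->13, 39->14
Step 2: Rank sum for X: R1 = 1 + 2 + 3 + 4 + 7 + 8.5 + 10 + 11 = 46.5.
Step 3: U_X = R1 - n1(n1+1)/2 = 46.5 - 8*9/2 = 46.5 - 36 = 10.5.
       U_Y = n1*n2 - U_X = 48 - 10.5 = 37.5.
Step 4: Ties are present, so use the tie-corrected normal approximation (with continuity correction) for the p-value.
Step 5: p-value = 0.092930; compare to alpha = 0.1. reject H0.

U_X = 10.5, p = 0.092930, reject H0 at alpha = 0.1.


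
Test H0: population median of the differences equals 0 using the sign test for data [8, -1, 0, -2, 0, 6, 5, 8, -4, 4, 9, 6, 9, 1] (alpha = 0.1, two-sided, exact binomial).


Step 1: Discard zero differences. Original n = 14; n_eff = number of nonzero differences = 12.
Nonzero differences (with sign): +8, -1, -2, +6, +5, +8, -4, +4, +9, +6, +9, +1
Step 2: Count signs: positive = 9, negative = 3.
Step 3: Under H0: P(positive) = 0.5, so the number of positives S ~ Bin(12, 0.5).
Step 4: Two-sided exact p-value = sum of Bin(12,0.5) probabilities at or below the observed probability = 0.145996.
Step 5: alpha = 0.1. fail to reject H0.

n_eff = 12, pos = 9, neg = 3, p = 0.145996, fail to reject H0.


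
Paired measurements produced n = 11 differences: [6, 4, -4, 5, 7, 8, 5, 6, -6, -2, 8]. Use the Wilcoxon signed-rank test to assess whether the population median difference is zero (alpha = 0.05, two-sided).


Step 1: Drop any zero differences (none here) and take |d_i|.
|d| = [6, 4, 4, 5, 7, 8, 5, 6, 6, 2, 8]
Step 2: Midrank |d_i| (ties get averaged ranks).
ranks: |6|->7, |4|->2.5, |4|->2.5, |5|->4.5, |7|->9, |8|->10.5, |5|->4.5, |6|->7, |6|->7, |2|->1, |8|->10.5
Step 3: Attach original signs; sum ranks with positive sign and with negative sign.
W+ = 7 + 2.5 + 4.5 + 9 + 10.5 + 4.5 + 7 + 10.5 = 55.5
W- = 2.5 + 7 + 1 = 10.5
(Check: W+ + W- = 66 should equal n(n+1)/2 = 66.)
Step 4: Test statistic W = min(W+, W-) = 10.5.
Step 5: Ties in |d|, so use the tie-corrected normal approximation.
        E[W] = n(n+1)/4 = 11*12/4 = 33.
        Tie groups: |d|=4 (t=2), |d|=5 (t=2), |d|=6 (t=3), |d|=8 (t=2); sum(t^3 - t) = 42.
        Var[W] = n(n+1)(2n+1)/24 - sum(t^3-t)/48 = 3036/24 - 42/48 = 125.625.
        z = (W - E[W]) / sqrt(Var[W]) = (10.5 - 33) / 11.2083 = -2.0074.
        Two-sided p = 2*Phi(z) = 0.044702.
Step 6: alpha = 0.05. reject H0.

W+ = 55.5, W- = 10.5, W = min = 10.5, p = 0.044702, reject H0.


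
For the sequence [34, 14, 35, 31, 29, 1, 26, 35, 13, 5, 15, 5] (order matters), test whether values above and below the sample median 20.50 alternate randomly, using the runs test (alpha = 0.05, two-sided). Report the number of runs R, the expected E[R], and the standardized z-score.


Step 1: Compute median = 20.50; label A = above, B = below.
Labels in order: ABAAABAABBBB  (n_A = 6, n_B = 6)
Step 2: Count runs R = 6.
Step 3: Under H0 (random ordering), E[R] = 2*n_A*n_B/(n_A+n_B) + 1 = 2*6*6/12 + 1 = 7.0000.
        Var[R] = 2*n_A*n_B*(2*n_A*n_B - n_A - n_B) / ((n_A+n_B)^2 * (n_A+n_B-1)) = 4320/1584 = 2.7273.
        SD[R] = 1.6514.
Step 4: Continuity-corrected z = (R + 0.5 - E[R]) / SD[R] = (6 + 0.5 - 7.0000) / 1.6514 = -0.3028.
Step 5: Two-sided p-value via normal approximation = 2*(1 - Phi(|z|)) = 0.762069.
Step 6: alpha = 0.05. fail to reject H0.

R = 6, z = -0.3028, p = 0.762069, fail to reject H0.


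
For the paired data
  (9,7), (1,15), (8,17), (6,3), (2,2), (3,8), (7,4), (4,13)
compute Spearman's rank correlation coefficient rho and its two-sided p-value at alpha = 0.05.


Step 1: Rank x and y separately (midranks; no ties here).
rank(x): 9->8, 1->1, 8->7, 6->5, 2->2, 3->3, 7->6, 4->4
rank(y): 7->4, 15->7, 17->8, 3->2, 2->1, 8->5, 4->3, 13->6
Step 2: d_i = R_x(i) - R_y(i); compute d_i^2.
  (8-4)^2=16, (1-7)^2=36, (7-8)^2=1, (5-2)^2=9, (2-1)^2=1, (3-5)^2=4, (6-3)^2=9, (4-6)^2=4
sum(d^2) = 80.
Step 3: rho = 1 - 6*80 / (8*(8^2 - 1)) = 1 - 480/504 = 0.047619.
Step 4: Under H0, t = rho * sqrt((n-2)/(1-rho^2)) = 0.1168 ~ t(6).
Step 5: Two-sided p-value from the t-distribution with 6 df = 0.910849.
Step 6: alpha = 0.05. fail to reject H0.

rho = 0.0476, p = 0.910849, fail to reject H0 at alpha = 0.05.


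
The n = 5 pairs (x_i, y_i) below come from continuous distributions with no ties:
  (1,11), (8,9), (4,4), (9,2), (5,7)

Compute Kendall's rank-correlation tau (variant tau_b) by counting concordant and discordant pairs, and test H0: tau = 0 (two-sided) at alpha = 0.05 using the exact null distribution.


Step 1: Enumerate the 10 unordered pairs (i,j) with i<j and classify each by sign(x_j-x_i) * sign(y_j-y_i).
  (1,2):dx=+7,dy=-2->D; (1,3):dx=+3,dy=-7->D; (1,4):dx=+8,dy=-9->D; (1,5):dx=+4,dy=-4->D
  (2,3):dx=-4,dy=-5->C; (2,4):dx=+1,dy=-7->D; (2,5):dx=-3,dy=-2->C; (3,4):dx=+5,dy=-2->D
  (3,5):dx=+1,dy=+3->C; (4,5):dx=-4,dy=+5->D
Step 2: C = 3, D = 7, total pairs = 10.
Step 3: tau = (C - D)/(n(n-1)/2) = (3 - 7)/10 = -0.400000.
Step 4: Exact two-sided p-value (enumerate n! = 120 permutations of y under H0): p = 0.483333.
Step 5: alpha = 0.05. fail to reject H0.

tau_b = -0.4000 (C=3, D=7), p = 0.483333, fail to reject H0.


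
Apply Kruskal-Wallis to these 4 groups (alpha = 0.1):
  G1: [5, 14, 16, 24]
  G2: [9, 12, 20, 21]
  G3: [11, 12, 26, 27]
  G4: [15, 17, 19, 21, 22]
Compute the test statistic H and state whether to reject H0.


Step 1: Combine all N = 17 observations and assign midranks.
sorted (value, group, rank): (5,G1,1), (9,G2,2), (11,G3,3), (12,G2,4.5), (12,G3,4.5), (14,G1,6), (15,G4,7), (16,G1,8), (17,G4,9), (19,G4,10), (20,G2,11), (21,G2,12.5), (21,G4,12.5), (22,G4,14), (24,G1,15), (26,G3,16), (27,G3,17)
Step 2: Sum ranks within each group.
R_1 = 30 (n_1 = 4)
R_2 = 30 (n_2 = 4)
R_3 = 40.5 (n_3 = 4)
R_4 = 52.5 (n_4 = 5)
Step 3: H = 12/(N(N+1)) * sum(R_i^2/n_i) - 3(N+1)
     = 12/(17*18) * (30^2/4 + 30^2/4 + 40.5^2/4 + 52.5^2/5) - 3*18
     = 0.039216 * 1411.31 - 54
     = 1.345588.
Step 4: Ties present; correction factor C = 1 - 12/(17^3 - 17) = 0.997549. Corrected H = 1.345588 / 0.997549 = 1.348894.
Step 5: Under H0, H ~ chi^2(3); p-value = 0.717557.
Step 6: alpha = 0.1. fail to reject H0.

H = 1.3489, df = 3, p = 0.717557, fail to reject H0.


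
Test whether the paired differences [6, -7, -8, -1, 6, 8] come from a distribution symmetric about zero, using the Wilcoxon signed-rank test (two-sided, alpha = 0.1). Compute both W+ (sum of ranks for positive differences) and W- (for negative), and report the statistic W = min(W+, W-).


Step 1: Drop any zero differences (none here) and take |d_i|.
|d| = [6, 7, 8, 1, 6, 8]
Step 2: Midrank |d_i| (ties get averaged ranks).
ranks: |6|->2.5, |7|->4, |8|->5.5, |1|->1, |6|->2.5, |8|->5.5
Step 3: Attach original signs; sum ranks with positive sign and with negative sign.
W+ = 2.5 + 2.5 + 5.5 = 10.5
W- = 4 + 5.5 + 1 = 10.5
(Check: W+ + W- = 21 should equal n(n+1)/2 = 21.)
Step 4: Test statistic W = min(W+, W-) = 10.5.
Step 5: Ties in |d|, so use the tie-corrected normal approximation.
        E[W] = n(n+1)/4 = 6*7/4 = 10.5.
        Tie groups: |d|=6 (t=2), |d|=8 (t=2); sum(t^3 - t) = 12.
        Var[W] = n(n+1)(2n+1)/24 - sum(t^3-t)/48 = 546/24 - 12/48 = 22.5.
        z = (W - E[W]) / sqrt(Var[W]) = (10.5 - 10.5) / 4.7434 = 0.0000.
        Two-sided p = 2*Phi(z) = 1.000000.
Step 6: alpha = 0.1. fail to reject H0.

W+ = 10.5, W- = 10.5, W = min = 10.5, p = 1.000000, fail to reject H0.


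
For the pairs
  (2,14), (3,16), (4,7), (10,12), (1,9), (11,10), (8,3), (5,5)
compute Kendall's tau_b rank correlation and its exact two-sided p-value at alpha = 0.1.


Step 1: Enumerate the 28 unordered pairs (i,j) with i<j and classify each by sign(x_j-x_i) * sign(y_j-y_i).
  (1,2):dx=+1,dy=+2->C; (1,3):dx=+2,dy=-7->D; (1,4):dx=+8,dy=-2->D; (1,5):dx=-1,dy=-5->C
  (1,6):dx=+9,dy=-4->D; (1,7):dx=+6,dy=-11->D; (1,8):dx=+3,dy=-9->D; (2,3):dx=+1,dy=-9->D
  (2,4):dx=+7,dy=-4->D; (2,5):dx=-2,dy=-7->C; (2,6):dx=+8,dy=-6->D; (2,7):dx=+5,dy=-13->D
  (2,8):dx=+2,dy=-11->D; (3,4):dx=+6,dy=+5->C; (3,5):dx=-3,dy=+2->D; (3,6):dx=+7,dy=+3->C
  (3,7):dx=+4,dy=-4->D; (3,8):dx=+1,dy=-2->D; (4,5):dx=-9,dy=-3->C; (4,6):dx=+1,dy=-2->D
  (4,7):dx=-2,dy=-9->C; (4,8):dx=-5,dy=-7->C; (5,6):dx=+10,dy=+1->C; (5,7):dx=+7,dy=-6->D
  (5,8):dx=+4,dy=-4->D; (6,7):dx=-3,dy=-7->C; (6,8):dx=-6,dy=-5->C; (7,8):dx=-3,dy=+2->D
Step 2: C = 11, D = 17, total pairs = 28.
Step 3: tau = (C - D)/(n(n-1)/2) = (11 - 17)/28 = -0.214286.
Step 4: Exact two-sided p-value (enumerate n! = 40320 permutations of y under H0): p = 0.548413.
Step 5: alpha = 0.1. fail to reject H0.

tau_b = -0.2143 (C=11, D=17), p = 0.548413, fail to reject H0.


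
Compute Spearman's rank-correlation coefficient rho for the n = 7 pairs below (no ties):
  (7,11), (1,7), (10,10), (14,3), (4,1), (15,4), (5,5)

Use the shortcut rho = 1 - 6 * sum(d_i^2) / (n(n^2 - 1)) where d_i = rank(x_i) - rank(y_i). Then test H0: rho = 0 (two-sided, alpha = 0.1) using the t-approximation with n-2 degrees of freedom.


Step 1: Rank x and y separately (midranks; no ties here).
rank(x): 7->4, 1->1, 10->5, 14->6, 4->2, 15->7, 5->3
rank(y): 11->7, 7->5, 10->6, 3->2, 1->1, 4->3, 5->4
Step 2: d_i = R_x(i) - R_y(i); compute d_i^2.
  (4-7)^2=9, (1-5)^2=16, (5-6)^2=1, (6-2)^2=16, (2-1)^2=1, (7-3)^2=16, (3-4)^2=1
sum(d^2) = 60.
Step 3: rho = 1 - 6*60 / (7*(7^2 - 1)) = 1 - 360/336 = -0.071429.
Step 4: Under H0, t = rho * sqrt((n-2)/(1-rho^2)) = -0.1601 ~ t(5).
Step 5: Two-sided p-value from the t-distribution with 5 df = 0.879048.
Step 6: alpha = 0.1. fail to reject H0.

rho = -0.0714, p = 0.879048, fail to reject H0 at alpha = 0.1.


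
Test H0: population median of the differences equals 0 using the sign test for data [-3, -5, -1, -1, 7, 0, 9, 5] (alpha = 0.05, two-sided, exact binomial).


Step 1: Discard zero differences. Original n = 8; n_eff = number of nonzero differences = 7.
Nonzero differences (with sign): -3, -5, -1, -1, +7, +9, +5
Step 2: Count signs: positive = 3, negative = 4.
Step 3: Under H0: P(positive) = 0.5, so the number of positives S ~ Bin(7, 0.5).
Step 4: Two-sided exact p-value = sum of Bin(7,0.5) probabilities at or below the observed probability = 1.000000.
Step 5: alpha = 0.05. fail to reject H0.

n_eff = 7, pos = 3, neg = 4, p = 1.000000, fail to reject H0.


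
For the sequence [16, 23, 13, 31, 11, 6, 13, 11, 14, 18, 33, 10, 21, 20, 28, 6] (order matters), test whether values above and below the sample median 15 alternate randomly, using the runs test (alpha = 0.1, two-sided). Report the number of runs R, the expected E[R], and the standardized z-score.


Step 1: Compute median = 15; label A = above, B = below.
Labels in order: AABABBBBBAABAAAB  (n_A = 8, n_B = 8)
Step 2: Count runs R = 8.
Step 3: Under H0 (random ordering), E[R] = 2*n_A*n_B/(n_A+n_B) + 1 = 2*8*8/16 + 1 = 9.0000.
        Var[R] = 2*n_A*n_B*(2*n_A*n_B - n_A - n_B) / ((n_A+n_B)^2 * (n_A+n_B-1)) = 14336/3840 = 3.7333.
        SD[R] = 1.9322.
Step 4: Continuity-corrected z = (R + 0.5 - E[R]) / SD[R] = (8 + 0.5 - 9.0000) / 1.9322 = -0.2588.
Step 5: Two-sided p-value via normal approximation = 2*(1 - Phi(|z|)) = 0.795809.
Step 6: alpha = 0.1. fail to reject H0.

R = 8, z = -0.2588, p = 0.795809, fail to reject H0.


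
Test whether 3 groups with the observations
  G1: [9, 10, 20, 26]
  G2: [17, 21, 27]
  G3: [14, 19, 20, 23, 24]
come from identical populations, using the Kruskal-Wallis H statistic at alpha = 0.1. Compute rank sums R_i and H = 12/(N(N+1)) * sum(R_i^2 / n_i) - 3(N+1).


Step 1: Combine all N = 12 observations and assign midranks.
sorted (value, group, rank): (9,G1,1), (10,G1,2), (14,G3,3), (17,G2,4), (19,G3,5), (20,G1,6.5), (20,G3,6.5), (21,G2,8), (23,G3,9), (24,G3,10), (26,G1,11), (27,G2,12)
Step 2: Sum ranks within each group.
R_1 = 20.5 (n_1 = 4)
R_2 = 24 (n_2 = 3)
R_3 = 33.5 (n_3 = 5)
Step 3: H = 12/(N(N+1)) * sum(R_i^2/n_i) - 3(N+1)
     = 12/(12*13) * (20.5^2/4 + 24^2/3 + 33.5^2/5) - 3*13
     = 0.076923 * 521.513 - 39
     = 1.116346.
Step 4: Ties present; correction factor C = 1 - 6/(12^3 - 12) = 0.996503. Corrected H = 1.116346 / 0.996503 = 1.120263.
Step 5: Under H0, H ~ chi^2(2); p-value = 0.571134.
Step 6: alpha = 0.1. fail to reject H0.

H = 1.1203, df = 2, p = 0.571134, fail to reject H0.


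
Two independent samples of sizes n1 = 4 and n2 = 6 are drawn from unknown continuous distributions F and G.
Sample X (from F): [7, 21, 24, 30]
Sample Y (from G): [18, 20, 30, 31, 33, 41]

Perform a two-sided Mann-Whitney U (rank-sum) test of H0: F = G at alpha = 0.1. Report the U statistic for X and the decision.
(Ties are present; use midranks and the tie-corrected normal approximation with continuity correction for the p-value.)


Step 1: Combine and sort all 10 observations; assign midranks.
sorted (value, group): (7,X), (18,Y), (20,Y), (21,X), (24,X), (30,X), (30,Y), (31,Y), (33,Y), (41,Y)
ranks: 7->1, 18->2, 20->3, 21->4, 24->5, 30->6.5, 30->6.5, 31->8, 33->9, 41->10
Step 2: Rank sum for X: R1 = 1 + 4 + 5 + 6.5 = 16.5.
Step 3: U_X = R1 - n1(n1+1)/2 = 16.5 - 4*5/2 = 16.5 - 10 = 6.5.
       U_Y = n1*n2 - U_X = 24 - 6.5 = 17.5.
Step 4: Ties are present, so use the tie-corrected normal approximation (with continuity correction) for the p-value.
Step 5: p-value = 0.284958; compare to alpha = 0.1. fail to reject H0.

U_X = 6.5, p = 0.284958, fail to reject H0 at alpha = 0.1.


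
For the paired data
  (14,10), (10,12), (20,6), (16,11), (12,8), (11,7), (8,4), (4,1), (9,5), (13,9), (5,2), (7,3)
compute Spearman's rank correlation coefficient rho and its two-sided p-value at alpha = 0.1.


Step 1: Rank x and y separately (midranks; no ties here).
rank(x): 14->10, 10->6, 20->12, 16->11, 12->8, 11->7, 8->4, 4->1, 9->5, 13->9, 5->2, 7->3
rank(y): 10->10, 12->12, 6->6, 11->11, 8->8, 7->7, 4->4, 1->1, 5->5, 9->9, 2->2, 3->3
Step 2: d_i = R_x(i) - R_y(i); compute d_i^2.
  (10-10)^2=0, (6-12)^2=36, (12-6)^2=36, (11-11)^2=0, (8-8)^2=0, (7-7)^2=0, (4-4)^2=0, (1-1)^2=0, (5-5)^2=0, (9-9)^2=0, (2-2)^2=0, (3-3)^2=0
sum(d^2) = 72.
Step 3: rho = 1 - 6*72 / (12*(12^2 - 1)) = 1 - 432/1716 = 0.748252.
Step 4: Under H0, t = rho * sqrt((n-2)/(1-rho^2)) = 3.5667 ~ t(10).
Step 5: Two-sided p-value from the t-distribution with 10 df = 0.005124.
Step 6: alpha = 0.1. reject H0.

rho = 0.7483, p = 0.005124, reject H0 at alpha = 0.1.


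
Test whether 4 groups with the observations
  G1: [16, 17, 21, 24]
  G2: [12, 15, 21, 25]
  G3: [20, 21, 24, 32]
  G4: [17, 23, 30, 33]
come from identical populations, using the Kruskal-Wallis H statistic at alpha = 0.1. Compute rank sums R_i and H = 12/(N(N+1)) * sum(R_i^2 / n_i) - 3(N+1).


Step 1: Combine all N = 16 observations and assign midranks.
sorted (value, group, rank): (12,G2,1), (15,G2,2), (16,G1,3), (17,G1,4.5), (17,G4,4.5), (20,G3,6), (21,G1,8), (21,G2,8), (21,G3,8), (23,G4,10), (24,G1,11.5), (24,G3,11.5), (25,G2,13), (30,G4,14), (32,G3,15), (33,G4,16)
Step 2: Sum ranks within each group.
R_1 = 27 (n_1 = 4)
R_2 = 24 (n_2 = 4)
R_3 = 40.5 (n_3 = 4)
R_4 = 44.5 (n_4 = 4)
Step 3: H = 12/(N(N+1)) * sum(R_i^2/n_i) - 3(N+1)
     = 12/(16*17) * (27^2/4 + 24^2/4 + 40.5^2/4 + 44.5^2/4) - 3*17
     = 0.044118 * 1231.38 - 51
     = 3.325368.
Step 4: Ties present; correction factor C = 1 - 36/(16^3 - 16) = 0.991176. Corrected H = 3.325368 / 0.991176 = 3.354970.
Step 5: Under H0, H ~ chi^2(3); p-value = 0.340065.
Step 6: alpha = 0.1. fail to reject H0.

H = 3.3550, df = 3, p = 0.340065, fail to reject H0.


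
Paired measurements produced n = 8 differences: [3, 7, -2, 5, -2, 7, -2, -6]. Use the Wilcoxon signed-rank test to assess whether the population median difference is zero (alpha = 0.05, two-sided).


Step 1: Drop any zero differences (none here) and take |d_i|.
|d| = [3, 7, 2, 5, 2, 7, 2, 6]
Step 2: Midrank |d_i| (ties get averaged ranks).
ranks: |3|->4, |7|->7.5, |2|->2, |5|->5, |2|->2, |7|->7.5, |2|->2, |6|->6
Step 3: Attach original signs; sum ranks with positive sign and with negative sign.
W+ = 4 + 7.5 + 5 + 7.5 = 24
W- = 2 + 2 + 2 + 6 = 12
(Check: W+ + W- = 36 should equal n(n+1)/2 = 36.)
Step 4: Test statistic W = min(W+, W-) = 12.
Step 5: Ties in |d|, so use the tie-corrected normal approximation.
        E[W] = n(n+1)/4 = 8*9/4 = 18.
        Tie groups: |d|=2 (t=3), |d|=7 (t=2); sum(t^3 - t) = 30.
        Var[W] = n(n+1)(2n+1)/24 - sum(t^3-t)/48 = 1224/24 - 30/48 = 50.375.
        z = (W - E[W]) / sqrt(Var[W]) = (12 - 18) / 7.0975 = -0.8454.
        Two-sided p = 2*Phi(z) = 0.397908.
Step 6: alpha = 0.05. fail to reject H0.

W+ = 24, W- = 12, W = min = 12, p = 0.397908, fail to reject H0.


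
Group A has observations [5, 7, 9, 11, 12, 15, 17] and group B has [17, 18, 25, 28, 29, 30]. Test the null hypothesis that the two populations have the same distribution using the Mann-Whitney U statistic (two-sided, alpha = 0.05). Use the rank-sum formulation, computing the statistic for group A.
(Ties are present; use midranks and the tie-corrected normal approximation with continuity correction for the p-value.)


Step 1: Combine and sort all 13 observations; assign midranks.
sorted (value, group): (5,X), (7,X), (9,X), (11,X), (12,X), (15,X), (17,X), (17,Y), (18,Y), (25,Y), (28,Y), (29,Y), (30,Y)
ranks: 5->1, 7->2, 9->3, 11->4, 12->5, 15->6, 17->7.5, 17->7.5, 18->9, 25->10, 28->11, 29->12, 30->13
Step 2: Rank sum for X: R1 = 1 + 2 + 3 + 4 + 5 + 6 + 7.5 = 28.5.
Step 3: U_X = R1 - n1(n1+1)/2 = 28.5 - 7*8/2 = 28.5 - 28 = 0.5.
       U_Y = n1*n2 - U_X = 42 - 0.5 = 41.5.
Step 4: Ties are present, so use the tie-corrected normal approximation (with continuity correction) for the p-value.
Step 5: p-value = 0.004222; compare to alpha = 0.05. reject H0.

U_X = 0.5, p = 0.004222, reject H0 at alpha = 0.05.


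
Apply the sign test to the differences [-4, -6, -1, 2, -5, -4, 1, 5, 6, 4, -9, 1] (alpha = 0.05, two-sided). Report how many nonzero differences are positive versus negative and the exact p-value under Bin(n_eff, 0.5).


Step 1: Discard zero differences. Original n = 12; n_eff = number of nonzero differences = 12.
Nonzero differences (with sign): -4, -6, -1, +2, -5, -4, +1, +5, +6, +4, -9, +1
Step 2: Count signs: positive = 6, negative = 6.
Step 3: Under H0: P(positive) = 0.5, so the number of positives S ~ Bin(12, 0.5).
Step 4: Two-sided exact p-value = sum of Bin(12,0.5) probabilities at or below the observed probability = 1.000000.
Step 5: alpha = 0.05. fail to reject H0.

n_eff = 12, pos = 6, neg = 6, p = 1.000000, fail to reject H0.


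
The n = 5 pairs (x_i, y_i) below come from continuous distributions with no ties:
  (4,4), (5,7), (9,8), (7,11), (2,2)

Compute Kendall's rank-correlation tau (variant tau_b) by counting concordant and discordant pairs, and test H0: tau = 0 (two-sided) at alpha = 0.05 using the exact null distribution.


Step 1: Enumerate the 10 unordered pairs (i,j) with i<j and classify each by sign(x_j-x_i) * sign(y_j-y_i).
  (1,2):dx=+1,dy=+3->C; (1,3):dx=+5,dy=+4->C; (1,4):dx=+3,dy=+7->C; (1,5):dx=-2,dy=-2->C
  (2,3):dx=+4,dy=+1->C; (2,4):dx=+2,dy=+4->C; (2,5):dx=-3,dy=-5->C; (3,4):dx=-2,dy=+3->D
  (3,5):dx=-7,dy=-6->C; (4,5):dx=-5,dy=-9->C
Step 2: C = 9, D = 1, total pairs = 10.
Step 3: tau = (C - D)/(n(n-1)/2) = (9 - 1)/10 = 0.800000.
Step 4: Exact two-sided p-value (enumerate n! = 120 permutations of y under H0): p = 0.083333.
Step 5: alpha = 0.05. fail to reject H0.

tau_b = 0.8000 (C=9, D=1), p = 0.083333, fail to reject H0.


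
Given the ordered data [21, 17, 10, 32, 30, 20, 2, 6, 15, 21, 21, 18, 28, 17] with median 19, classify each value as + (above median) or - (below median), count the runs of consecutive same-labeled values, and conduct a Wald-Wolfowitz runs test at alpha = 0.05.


Step 1: Compute median = 19; label A = above, B = below.
Labels in order: ABBAAABBBAABAB  (n_A = 7, n_B = 7)
Step 2: Count runs R = 8.
Step 3: Under H0 (random ordering), E[R] = 2*n_A*n_B/(n_A+n_B) + 1 = 2*7*7/14 + 1 = 8.0000.
        Var[R] = 2*n_A*n_B*(2*n_A*n_B - n_A - n_B) / ((n_A+n_B)^2 * (n_A+n_B-1)) = 8232/2548 = 3.2308.
        SD[R] = 1.7974.
Step 4: R = E[R], so z = 0 with no continuity correction.
Step 5: Two-sided p-value via normal approximation = 2*(1 - Phi(|z|)) = 1.000000.
Step 6: alpha = 0.05. fail to reject H0.

R = 8, z = 0.0000, p = 1.000000, fail to reject H0.


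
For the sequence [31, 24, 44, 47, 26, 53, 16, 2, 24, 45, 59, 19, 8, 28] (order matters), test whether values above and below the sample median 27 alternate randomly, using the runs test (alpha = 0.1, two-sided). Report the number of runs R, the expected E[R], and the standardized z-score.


Step 1: Compute median = 27; label A = above, B = below.
Labels in order: ABAABABBBAABBA  (n_A = 7, n_B = 7)
Step 2: Count runs R = 9.
Step 3: Under H0 (random ordering), E[R] = 2*n_A*n_B/(n_A+n_B) + 1 = 2*7*7/14 + 1 = 8.0000.
        Var[R] = 2*n_A*n_B*(2*n_A*n_B - n_A - n_B) / ((n_A+n_B)^2 * (n_A+n_B-1)) = 8232/2548 = 3.2308.
        SD[R] = 1.7974.
Step 4: Continuity-corrected z = (R - 0.5 - E[R]) / SD[R] = (9 - 0.5 - 8.0000) / 1.7974 = 0.2782.
Step 5: Two-sided p-value via normal approximation = 2*(1 - Phi(|z|)) = 0.780879.
Step 6: alpha = 0.1. fail to reject H0.

R = 9, z = 0.2782, p = 0.780879, fail to reject H0.


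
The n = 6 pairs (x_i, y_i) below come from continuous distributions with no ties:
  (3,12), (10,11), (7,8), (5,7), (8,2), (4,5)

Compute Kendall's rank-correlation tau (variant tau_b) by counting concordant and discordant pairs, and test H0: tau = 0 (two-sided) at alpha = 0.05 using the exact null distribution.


Step 1: Enumerate the 15 unordered pairs (i,j) with i<j and classify each by sign(x_j-x_i) * sign(y_j-y_i).
  (1,2):dx=+7,dy=-1->D; (1,3):dx=+4,dy=-4->D; (1,4):dx=+2,dy=-5->D; (1,5):dx=+5,dy=-10->D
  (1,6):dx=+1,dy=-7->D; (2,3):dx=-3,dy=-3->C; (2,4):dx=-5,dy=-4->C; (2,5):dx=-2,dy=-9->C
  (2,6):dx=-6,dy=-6->C; (3,4):dx=-2,dy=-1->C; (3,5):dx=+1,dy=-6->D; (3,6):dx=-3,dy=-3->C
  (4,5):dx=+3,dy=-5->D; (4,6):dx=-1,dy=-2->C; (5,6):dx=-4,dy=+3->D
Step 2: C = 7, D = 8, total pairs = 15.
Step 3: tau = (C - D)/(n(n-1)/2) = (7 - 8)/15 = -0.066667.
Step 4: Exact two-sided p-value (enumerate n! = 720 permutations of y under H0): p = 1.000000.
Step 5: alpha = 0.05. fail to reject H0.

tau_b = -0.0667 (C=7, D=8), p = 1.000000, fail to reject H0.


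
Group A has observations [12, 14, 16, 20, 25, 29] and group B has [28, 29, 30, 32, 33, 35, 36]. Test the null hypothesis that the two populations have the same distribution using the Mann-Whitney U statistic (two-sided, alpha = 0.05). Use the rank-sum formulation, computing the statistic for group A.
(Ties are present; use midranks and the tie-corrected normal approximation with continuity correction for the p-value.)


Step 1: Combine and sort all 13 observations; assign midranks.
sorted (value, group): (12,X), (14,X), (16,X), (20,X), (25,X), (28,Y), (29,X), (29,Y), (30,Y), (32,Y), (33,Y), (35,Y), (36,Y)
ranks: 12->1, 14->2, 16->3, 20->4, 25->5, 28->6, 29->7.5, 29->7.5, 30->9, 32->10, 33->11, 35->12, 36->13
Step 2: Rank sum for X: R1 = 1 + 2 + 3 + 4 + 5 + 7.5 = 22.5.
Step 3: U_X = R1 - n1(n1+1)/2 = 22.5 - 6*7/2 = 22.5 - 21 = 1.5.
       U_Y = n1*n2 - U_X = 42 - 1.5 = 40.5.
Step 4: Ties are present, so use the tie-corrected normal approximation (with continuity correction) for the p-value.
Step 5: p-value = 0.006567; compare to alpha = 0.05. reject H0.

U_X = 1.5, p = 0.006567, reject H0 at alpha = 0.05.


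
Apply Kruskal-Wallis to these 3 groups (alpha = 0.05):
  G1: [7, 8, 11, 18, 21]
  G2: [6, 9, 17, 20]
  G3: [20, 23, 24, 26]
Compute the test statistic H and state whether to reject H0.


Step 1: Combine all N = 13 observations and assign midranks.
sorted (value, group, rank): (6,G2,1), (7,G1,2), (8,G1,3), (9,G2,4), (11,G1,5), (17,G2,6), (18,G1,7), (20,G2,8.5), (20,G3,8.5), (21,G1,10), (23,G3,11), (24,G3,12), (26,G3,13)
Step 2: Sum ranks within each group.
R_1 = 27 (n_1 = 5)
R_2 = 19.5 (n_2 = 4)
R_3 = 44.5 (n_3 = 4)
Step 3: H = 12/(N(N+1)) * sum(R_i^2/n_i) - 3(N+1)
     = 12/(13*14) * (27^2/5 + 19.5^2/4 + 44.5^2/4) - 3*14
     = 0.065934 * 735.925 - 42
     = 6.522527.
Step 4: Ties present; correction factor C = 1 - 6/(13^3 - 13) = 0.997253. Corrected H = 6.522527 / 0.997253 = 6.540496.
Step 5: Under H0, H ~ chi^2(2); p-value = 0.037997.
Step 6: alpha = 0.05. reject H0.

H = 6.5405, df = 2, p = 0.037997, reject H0.


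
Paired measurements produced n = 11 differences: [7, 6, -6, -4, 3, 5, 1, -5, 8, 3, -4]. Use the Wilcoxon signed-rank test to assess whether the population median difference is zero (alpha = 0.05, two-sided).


Step 1: Drop any zero differences (none here) and take |d_i|.
|d| = [7, 6, 6, 4, 3, 5, 1, 5, 8, 3, 4]
Step 2: Midrank |d_i| (ties get averaged ranks).
ranks: |7|->10, |6|->8.5, |6|->8.5, |4|->4.5, |3|->2.5, |5|->6.5, |1|->1, |5|->6.5, |8|->11, |3|->2.5, |4|->4.5
Step 3: Attach original signs; sum ranks with positive sign and with negative sign.
W+ = 10 + 8.5 + 2.5 + 6.5 + 1 + 11 + 2.5 = 42
W- = 8.5 + 4.5 + 6.5 + 4.5 = 24
(Check: W+ + W- = 66 should equal n(n+1)/2 = 66.)
Step 4: Test statistic W = min(W+, W-) = 24.
Step 5: Ties in |d|, so use the tie-corrected normal approximation.
        E[W] = n(n+1)/4 = 11*12/4 = 33.
        Tie groups: |d|=3 (t=2), |d|=4 (t=2), |d|=5 (t=2), |d|=6 (t=2); sum(t^3 - t) = 24.
        Var[W] = n(n+1)(2n+1)/24 - sum(t^3-t)/48 = 3036/24 - 24/48 = 126.
        z = (W - E[W]) / sqrt(Var[W]) = (24 - 33) / 11.2250 = -0.8018.
        Two-sided p = 2*Phi(z) = 0.422678.
Step 6: alpha = 0.05. fail to reject H0.

W+ = 42, W- = 24, W = min = 24, p = 0.422678, fail to reject H0.


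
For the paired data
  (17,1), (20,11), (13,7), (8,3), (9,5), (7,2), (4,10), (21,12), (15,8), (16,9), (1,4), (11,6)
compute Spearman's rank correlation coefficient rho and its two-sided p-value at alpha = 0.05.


Step 1: Rank x and y separately (midranks; no ties here).
rank(x): 17->10, 20->11, 13->7, 8->4, 9->5, 7->3, 4->2, 21->12, 15->8, 16->9, 1->1, 11->6
rank(y): 1->1, 11->11, 7->7, 3->3, 5->5, 2->2, 10->10, 12->12, 8->8, 9->9, 4->4, 6->6
Step 2: d_i = R_x(i) - R_y(i); compute d_i^2.
  (10-1)^2=81, (11-11)^2=0, (7-7)^2=0, (4-3)^2=1, (5-5)^2=0, (3-2)^2=1, (2-10)^2=64, (12-12)^2=0, (8-8)^2=0, (9-9)^2=0, (1-4)^2=9, (6-6)^2=0
sum(d^2) = 156.
Step 3: rho = 1 - 6*156 / (12*(12^2 - 1)) = 1 - 936/1716 = 0.454545.
Step 4: Under H0, t = rho * sqrt((n-2)/(1-rho^2)) = 1.6137 ~ t(10).
Step 5: Two-sided p-value from the t-distribution with 10 df = 0.137658.
Step 6: alpha = 0.05. fail to reject H0.

rho = 0.4545, p = 0.137658, fail to reject H0 at alpha = 0.05.


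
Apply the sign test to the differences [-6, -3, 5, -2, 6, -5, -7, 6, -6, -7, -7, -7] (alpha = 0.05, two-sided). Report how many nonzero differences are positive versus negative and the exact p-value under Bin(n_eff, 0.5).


Step 1: Discard zero differences. Original n = 12; n_eff = number of nonzero differences = 12.
Nonzero differences (with sign): -6, -3, +5, -2, +6, -5, -7, +6, -6, -7, -7, -7
Step 2: Count signs: positive = 3, negative = 9.
Step 3: Under H0: P(positive) = 0.5, so the number of positives S ~ Bin(12, 0.5).
Step 4: Two-sided exact p-value = sum of Bin(12,0.5) probabilities at or below the observed probability = 0.145996.
Step 5: alpha = 0.05. fail to reject H0.

n_eff = 12, pos = 3, neg = 9, p = 0.145996, fail to reject H0.


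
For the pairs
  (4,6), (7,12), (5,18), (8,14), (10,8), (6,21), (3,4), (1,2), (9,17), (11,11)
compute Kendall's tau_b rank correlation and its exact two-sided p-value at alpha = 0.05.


Step 1: Enumerate the 45 unordered pairs (i,j) with i<j and classify each by sign(x_j-x_i) * sign(y_j-y_i).
  (1,2):dx=+3,dy=+6->C; (1,3):dx=+1,dy=+12->C; (1,4):dx=+4,dy=+8->C; (1,5):dx=+6,dy=+2->C
  (1,6):dx=+2,dy=+15->C; (1,7):dx=-1,dy=-2->C; (1,8):dx=-3,dy=-4->C; (1,9):dx=+5,dy=+11->C
  (1,10):dx=+7,dy=+5->C; (2,3):dx=-2,dy=+6->D; (2,4):dx=+1,dy=+2->C; (2,5):dx=+3,dy=-4->D
  (2,6):dx=-1,dy=+9->D; (2,7):dx=-4,dy=-8->C; (2,8):dx=-6,dy=-10->C; (2,9):dx=+2,dy=+5->C
  (2,10):dx=+4,dy=-1->D; (3,4):dx=+3,dy=-4->D; (3,5):dx=+5,dy=-10->D; (3,6):dx=+1,dy=+3->C
  (3,7):dx=-2,dy=-14->C; (3,8):dx=-4,dy=-16->C; (3,9):dx=+4,dy=-1->D; (3,10):dx=+6,dy=-7->D
  (4,5):dx=+2,dy=-6->D; (4,6):dx=-2,dy=+7->D; (4,7):dx=-5,dy=-10->C; (4,8):dx=-7,dy=-12->C
  (4,9):dx=+1,dy=+3->C; (4,10):dx=+3,dy=-3->D; (5,6):dx=-4,dy=+13->D; (5,7):dx=-7,dy=-4->C
  (5,8):dx=-9,dy=-6->C; (5,9):dx=-1,dy=+9->D; (5,10):dx=+1,dy=+3->C; (6,7):dx=-3,dy=-17->C
  (6,8):dx=-5,dy=-19->C; (6,9):dx=+3,dy=-4->D; (6,10):dx=+5,dy=-10->D; (7,8):dx=-2,dy=-2->C
  (7,9):dx=+6,dy=+13->C; (7,10):dx=+8,dy=+7->C; (8,9):dx=+8,dy=+15->C; (8,10):dx=+10,dy=+9->C
  (9,10):dx=+2,dy=-6->D
Step 2: C = 29, D = 16, total pairs = 45.
Step 3: tau = (C - D)/(n(n-1)/2) = (29 - 16)/45 = 0.288889.
Step 4: Exact two-sided p-value (enumerate n! = 3628800 permutations of y under H0): p = 0.291248.
Step 5: alpha = 0.05. fail to reject H0.

tau_b = 0.2889 (C=29, D=16), p = 0.291248, fail to reject H0.
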